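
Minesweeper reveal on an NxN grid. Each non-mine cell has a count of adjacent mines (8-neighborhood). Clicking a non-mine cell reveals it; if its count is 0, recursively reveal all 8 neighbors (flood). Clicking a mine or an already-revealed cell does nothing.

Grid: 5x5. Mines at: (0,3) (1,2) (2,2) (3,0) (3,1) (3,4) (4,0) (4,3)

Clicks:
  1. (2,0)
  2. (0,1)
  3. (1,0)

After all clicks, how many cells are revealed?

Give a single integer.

Answer: 6

Derivation:
Click 1 (2,0) count=2: revealed 1 new [(2,0)] -> total=1
Click 2 (0,1) count=1: revealed 1 new [(0,1)] -> total=2
Click 3 (1,0) count=0: revealed 4 new [(0,0) (1,0) (1,1) (2,1)] -> total=6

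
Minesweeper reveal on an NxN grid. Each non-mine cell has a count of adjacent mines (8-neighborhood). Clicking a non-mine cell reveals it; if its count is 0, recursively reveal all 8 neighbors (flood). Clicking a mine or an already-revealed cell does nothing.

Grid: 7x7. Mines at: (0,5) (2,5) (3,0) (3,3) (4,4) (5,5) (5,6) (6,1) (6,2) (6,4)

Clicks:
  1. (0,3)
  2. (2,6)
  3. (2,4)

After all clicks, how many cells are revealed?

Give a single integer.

Answer: 16

Derivation:
Click 1 (0,3) count=0: revealed 15 new [(0,0) (0,1) (0,2) (0,3) (0,4) (1,0) (1,1) (1,2) (1,3) (1,4) (2,0) (2,1) (2,2) (2,3) (2,4)] -> total=15
Click 2 (2,6) count=1: revealed 1 new [(2,6)] -> total=16
Click 3 (2,4) count=2: revealed 0 new [(none)] -> total=16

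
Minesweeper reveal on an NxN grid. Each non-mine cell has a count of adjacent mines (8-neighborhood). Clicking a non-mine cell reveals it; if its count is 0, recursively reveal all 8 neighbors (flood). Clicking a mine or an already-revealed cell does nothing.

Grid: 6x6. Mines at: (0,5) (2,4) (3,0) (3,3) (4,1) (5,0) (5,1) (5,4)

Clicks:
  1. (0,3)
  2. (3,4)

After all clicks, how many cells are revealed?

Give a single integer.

Answer: 15

Derivation:
Click 1 (0,3) count=0: revealed 14 new [(0,0) (0,1) (0,2) (0,3) (0,4) (1,0) (1,1) (1,2) (1,3) (1,4) (2,0) (2,1) (2,2) (2,3)] -> total=14
Click 2 (3,4) count=2: revealed 1 new [(3,4)] -> total=15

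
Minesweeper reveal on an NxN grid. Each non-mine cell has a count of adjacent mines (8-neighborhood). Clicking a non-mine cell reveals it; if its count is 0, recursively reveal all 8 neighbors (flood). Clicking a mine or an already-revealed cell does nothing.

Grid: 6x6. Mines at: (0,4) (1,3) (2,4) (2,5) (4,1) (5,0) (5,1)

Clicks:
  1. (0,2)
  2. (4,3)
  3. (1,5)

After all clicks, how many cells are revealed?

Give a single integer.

Click 1 (0,2) count=1: revealed 1 new [(0,2)] -> total=1
Click 2 (4,3) count=0: revealed 12 new [(3,2) (3,3) (3,4) (3,5) (4,2) (4,3) (4,4) (4,5) (5,2) (5,3) (5,4) (5,5)] -> total=13
Click 3 (1,5) count=3: revealed 1 new [(1,5)] -> total=14

Answer: 14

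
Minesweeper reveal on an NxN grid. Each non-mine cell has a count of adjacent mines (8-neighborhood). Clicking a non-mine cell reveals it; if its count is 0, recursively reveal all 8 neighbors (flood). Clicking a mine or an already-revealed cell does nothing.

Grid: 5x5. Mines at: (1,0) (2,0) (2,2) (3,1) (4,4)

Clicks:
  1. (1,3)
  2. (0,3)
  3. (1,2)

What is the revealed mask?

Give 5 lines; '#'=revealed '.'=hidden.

Answer: .####
.####
...##
...##
.....

Derivation:
Click 1 (1,3) count=1: revealed 1 new [(1,3)] -> total=1
Click 2 (0,3) count=0: revealed 11 new [(0,1) (0,2) (0,3) (0,4) (1,1) (1,2) (1,4) (2,3) (2,4) (3,3) (3,4)] -> total=12
Click 3 (1,2) count=1: revealed 0 new [(none)] -> total=12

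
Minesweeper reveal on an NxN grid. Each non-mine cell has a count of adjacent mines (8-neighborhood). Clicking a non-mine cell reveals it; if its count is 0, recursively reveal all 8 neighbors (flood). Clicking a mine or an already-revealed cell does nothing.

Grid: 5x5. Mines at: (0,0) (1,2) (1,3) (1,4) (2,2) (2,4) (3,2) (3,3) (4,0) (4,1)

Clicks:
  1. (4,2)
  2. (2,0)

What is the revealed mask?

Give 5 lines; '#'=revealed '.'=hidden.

Click 1 (4,2) count=3: revealed 1 new [(4,2)] -> total=1
Click 2 (2,0) count=0: revealed 6 new [(1,0) (1,1) (2,0) (2,1) (3,0) (3,1)] -> total=7

Answer: .....
##...
##...
##...
..#..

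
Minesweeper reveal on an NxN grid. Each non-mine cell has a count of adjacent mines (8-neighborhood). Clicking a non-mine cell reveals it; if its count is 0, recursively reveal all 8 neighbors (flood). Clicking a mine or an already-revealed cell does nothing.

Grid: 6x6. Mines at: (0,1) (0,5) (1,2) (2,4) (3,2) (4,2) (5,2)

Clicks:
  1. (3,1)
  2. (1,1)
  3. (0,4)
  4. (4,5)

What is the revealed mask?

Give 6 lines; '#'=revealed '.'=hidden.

Answer: ....#.
.#....
......
.#.###
...###
...###

Derivation:
Click 1 (3,1) count=2: revealed 1 new [(3,1)] -> total=1
Click 2 (1,1) count=2: revealed 1 new [(1,1)] -> total=2
Click 3 (0,4) count=1: revealed 1 new [(0,4)] -> total=3
Click 4 (4,5) count=0: revealed 9 new [(3,3) (3,4) (3,5) (4,3) (4,4) (4,5) (5,3) (5,4) (5,5)] -> total=12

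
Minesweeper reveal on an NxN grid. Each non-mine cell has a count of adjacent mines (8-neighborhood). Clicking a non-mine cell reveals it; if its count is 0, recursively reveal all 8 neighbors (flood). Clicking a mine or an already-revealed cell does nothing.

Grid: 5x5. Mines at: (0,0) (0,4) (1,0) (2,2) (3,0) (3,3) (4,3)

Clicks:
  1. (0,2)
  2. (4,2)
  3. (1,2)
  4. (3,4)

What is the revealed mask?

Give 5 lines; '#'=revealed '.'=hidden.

Answer: .###.
.###.
.....
....#
..#..

Derivation:
Click 1 (0,2) count=0: revealed 6 new [(0,1) (0,2) (0,3) (1,1) (1,2) (1,3)] -> total=6
Click 2 (4,2) count=2: revealed 1 new [(4,2)] -> total=7
Click 3 (1,2) count=1: revealed 0 new [(none)] -> total=7
Click 4 (3,4) count=2: revealed 1 new [(3,4)] -> total=8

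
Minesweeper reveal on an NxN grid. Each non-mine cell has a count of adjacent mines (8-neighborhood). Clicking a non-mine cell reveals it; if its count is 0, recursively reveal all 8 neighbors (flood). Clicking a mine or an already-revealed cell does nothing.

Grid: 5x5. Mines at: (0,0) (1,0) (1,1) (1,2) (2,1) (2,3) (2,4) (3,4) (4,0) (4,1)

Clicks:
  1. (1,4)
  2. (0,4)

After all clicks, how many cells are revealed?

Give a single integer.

Click 1 (1,4) count=2: revealed 1 new [(1,4)] -> total=1
Click 2 (0,4) count=0: revealed 3 new [(0,3) (0,4) (1,3)] -> total=4

Answer: 4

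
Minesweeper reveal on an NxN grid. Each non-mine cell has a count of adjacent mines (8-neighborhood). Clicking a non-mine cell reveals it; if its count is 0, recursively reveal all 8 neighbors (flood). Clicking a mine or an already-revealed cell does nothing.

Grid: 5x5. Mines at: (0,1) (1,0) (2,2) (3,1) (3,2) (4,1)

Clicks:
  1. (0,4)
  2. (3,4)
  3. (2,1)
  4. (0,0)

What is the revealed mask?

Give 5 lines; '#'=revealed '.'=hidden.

Answer: #.###
..###
.#.##
...##
...##

Derivation:
Click 1 (0,4) count=0: revealed 12 new [(0,2) (0,3) (0,4) (1,2) (1,3) (1,4) (2,3) (2,4) (3,3) (3,4) (4,3) (4,4)] -> total=12
Click 2 (3,4) count=0: revealed 0 new [(none)] -> total=12
Click 3 (2,1) count=4: revealed 1 new [(2,1)] -> total=13
Click 4 (0,0) count=2: revealed 1 new [(0,0)] -> total=14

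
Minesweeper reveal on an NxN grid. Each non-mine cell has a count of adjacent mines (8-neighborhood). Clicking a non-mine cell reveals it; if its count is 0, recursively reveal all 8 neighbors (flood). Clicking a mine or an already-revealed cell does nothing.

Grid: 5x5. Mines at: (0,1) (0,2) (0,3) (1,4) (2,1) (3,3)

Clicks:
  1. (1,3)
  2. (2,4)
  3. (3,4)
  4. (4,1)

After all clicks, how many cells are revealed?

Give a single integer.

Click 1 (1,3) count=3: revealed 1 new [(1,3)] -> total=1
Click 2 (2,4) count=2: revealed 1 new [(2,4)] -> total=2
Click 3 (3,4) count=1: revealed 1 new [(3,4)] -> total=3
Click 4 (4,1) count=0: revealed 6 new [(3,0) (3,1) (3,2) (4,0) (4,1) (4,2)] -> total=9

Answer: 9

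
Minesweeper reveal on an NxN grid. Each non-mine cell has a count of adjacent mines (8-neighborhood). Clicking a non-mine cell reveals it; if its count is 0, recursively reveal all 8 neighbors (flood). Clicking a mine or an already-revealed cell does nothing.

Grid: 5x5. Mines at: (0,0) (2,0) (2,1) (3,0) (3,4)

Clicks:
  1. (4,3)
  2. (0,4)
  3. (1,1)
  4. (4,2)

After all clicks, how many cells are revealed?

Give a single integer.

Answer: 17

Derivation:
Click 1 (4,3) count=1: revealed 1 new [(4,3)] -> total=1
Click 2 (0,4) count=0: revealed 11 new [(0,1) (0,2) (0,3) (0,4) (1,1) (1,2) (1,3) (1,4) (2,2) (2,3) (2,4)] -> total=12
Click 3 (1,1) count=3: revealed 0 new [(none)] -> total=12
Click 4 (4,2) count=0: revealed 5 new [(3,1) (3,2) (3,3) (4,1) (4,2)] -> total=17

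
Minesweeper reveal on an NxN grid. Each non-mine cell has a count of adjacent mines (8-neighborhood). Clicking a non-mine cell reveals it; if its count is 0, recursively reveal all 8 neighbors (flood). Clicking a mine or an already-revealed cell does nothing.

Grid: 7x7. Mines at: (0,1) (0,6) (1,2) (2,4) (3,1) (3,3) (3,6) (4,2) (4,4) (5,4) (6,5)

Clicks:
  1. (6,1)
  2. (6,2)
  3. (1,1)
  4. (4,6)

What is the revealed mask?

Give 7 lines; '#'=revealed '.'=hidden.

Click 1 (6,1) count=0: revealed 10 new [(4,0) (4,1) (5,0) (5,1) (5,2) (5,3) (6,0) (6,1) (6,2) (6,3)] -> total=10
Click 2 (6,2) count=0: revealed 0 new [(none)] -> total=10
Click 3 (1,1) count=2: revealed 1 new [(1,1)] -> total=11
Click 4 (4,6) count=1: revealed 1 new [(4,6)] -> total=12

Answer: .......
.#.....
.......
.......
##....#
####...
####...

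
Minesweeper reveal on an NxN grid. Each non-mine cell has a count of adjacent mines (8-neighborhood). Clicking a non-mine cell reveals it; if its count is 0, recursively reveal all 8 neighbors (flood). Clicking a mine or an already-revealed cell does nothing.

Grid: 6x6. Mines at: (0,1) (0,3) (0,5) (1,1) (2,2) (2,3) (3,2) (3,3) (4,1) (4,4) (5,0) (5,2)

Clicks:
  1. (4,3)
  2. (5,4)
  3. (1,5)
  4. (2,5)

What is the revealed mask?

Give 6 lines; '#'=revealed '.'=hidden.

Click 1 (4,3) count=4: revealed 1 new [(4,3)] -> total=1
Click 2 (5,4) count=1: revealed 1 new [(5,4)] -> total=2
Click 3 (1,5) count=1: revealed 1 new [(1,5)] -> total=3
Click 4 (2,5) count=0: revealed 5 new [(1,4) (2,4) (2,5) (3,4) (3,5)] -> total=8

Answer: ......
....##
....##
....##
...#..
....#.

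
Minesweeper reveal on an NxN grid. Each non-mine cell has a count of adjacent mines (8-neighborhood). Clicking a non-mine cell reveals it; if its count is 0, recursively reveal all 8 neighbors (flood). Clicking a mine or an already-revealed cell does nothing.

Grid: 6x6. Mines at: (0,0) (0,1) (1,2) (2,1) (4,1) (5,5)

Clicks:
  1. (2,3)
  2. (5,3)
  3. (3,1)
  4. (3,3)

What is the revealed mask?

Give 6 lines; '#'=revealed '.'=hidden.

Click 1 (2,3) count=1: revealed 1 new [(2,3)] -> total=1
Click 2 (5,3) count=0: revealed 20 new [(0,3) (0,4) (0,5) (1,3) (1,4) (1,5) (2,2) (2,4) (2,5) (3,2) (3,3) (3,4) (3,5) (4,2) (4,3) (4,4) (4,5) (5,2) (5,3) (5,4)] -> total=21
Click 3 (3,1) count=2: revealed 1 new [(3,1)] -> total=22
Click 4 (3,3) count=0: revealed 0 new [(none)] -> total=22

Answer: ...###
...###
..####
.#####
..####
..###.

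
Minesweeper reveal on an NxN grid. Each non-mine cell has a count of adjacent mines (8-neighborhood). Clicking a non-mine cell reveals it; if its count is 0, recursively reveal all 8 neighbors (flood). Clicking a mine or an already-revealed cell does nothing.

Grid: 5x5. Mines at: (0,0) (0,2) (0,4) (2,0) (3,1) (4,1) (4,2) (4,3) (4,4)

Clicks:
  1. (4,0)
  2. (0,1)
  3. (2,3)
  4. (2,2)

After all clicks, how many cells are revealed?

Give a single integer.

Click 1 (4,0) count=2: revealed 1 new [(4,0)] -> total=1
Click 2 (0,1) count=2: revealed 1 new [(0,1)] -> total=2
Click 3 (2,3) count=0: revealed 9 new [(1,2) (1,3) (1,4) (2,2) (2,3) (2,4) (3,2) (3,3) (3,4)] -> total=11
Click 4 (2,2) count=1: revealed 0 new [(none)] -> total=11

Answer: 11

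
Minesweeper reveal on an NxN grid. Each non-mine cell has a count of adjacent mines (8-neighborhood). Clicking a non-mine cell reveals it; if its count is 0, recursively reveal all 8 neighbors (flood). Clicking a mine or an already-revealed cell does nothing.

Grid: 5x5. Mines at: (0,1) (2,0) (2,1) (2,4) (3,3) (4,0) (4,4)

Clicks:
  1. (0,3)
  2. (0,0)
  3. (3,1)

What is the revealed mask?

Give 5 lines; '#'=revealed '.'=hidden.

Click 1 (0,3) count=0: revealed 6 new [(0,2) (0,3) (0,4) (1,2) (1,3) (1,4)] -> total=6
Click 2 (0,0) count=1: revealed 1 new [(0,0)] -> total=7
Click 3 (3,1) count=3: revealed 1 new [(3,1)] -> total=8

Answer: #.###
..###
.....
.#...
.....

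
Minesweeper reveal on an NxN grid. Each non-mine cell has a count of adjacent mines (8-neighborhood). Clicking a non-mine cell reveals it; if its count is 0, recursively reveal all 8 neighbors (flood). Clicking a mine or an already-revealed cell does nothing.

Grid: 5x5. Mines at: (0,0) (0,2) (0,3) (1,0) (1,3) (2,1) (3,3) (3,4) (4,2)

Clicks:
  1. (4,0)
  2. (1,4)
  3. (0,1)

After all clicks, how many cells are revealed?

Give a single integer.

Answer: 6

Derivation:
Click 1 (4,0) count=0: revealed 4 new [(3,0) (3,1) (4,0) (4,1)] -> total=4
Click 2 (1,4) count=2: revealed 1 new [(1,4)] -> total=5
Click 3 (0,1) count=3: revealed 1 new [(0,1)] -> total=6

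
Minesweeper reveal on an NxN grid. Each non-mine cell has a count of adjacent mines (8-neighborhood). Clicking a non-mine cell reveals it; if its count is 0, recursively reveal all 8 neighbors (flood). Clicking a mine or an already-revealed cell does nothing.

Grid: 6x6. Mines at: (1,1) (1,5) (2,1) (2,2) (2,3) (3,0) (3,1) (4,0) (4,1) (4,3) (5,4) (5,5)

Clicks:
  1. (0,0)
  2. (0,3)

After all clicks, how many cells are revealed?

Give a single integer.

Answer: 7

Derivation:
Click 1 (0,0) count=1: revealed 1 new [(0,0)] -> total=1
Click 2 (0,3) count=0: revealed 6 new [(0,2) (0,3) (0,4) (1,2) (1,3) (1,4)] -> total=7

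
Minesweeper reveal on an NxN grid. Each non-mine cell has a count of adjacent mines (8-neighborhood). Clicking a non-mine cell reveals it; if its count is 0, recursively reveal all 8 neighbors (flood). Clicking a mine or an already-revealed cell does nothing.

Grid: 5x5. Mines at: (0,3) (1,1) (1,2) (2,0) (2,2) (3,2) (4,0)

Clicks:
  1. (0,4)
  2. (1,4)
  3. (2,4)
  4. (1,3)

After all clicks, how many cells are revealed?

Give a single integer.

Answer: 9

Derivation:
Click 1 (0,4) count=1: revealed 1 new [(0,4)] -> total=1
Click 2 (1,4) count=1: revealed 1 new [(1,4)] -> total=2
Click 3 (2,4) count=0: revealed 7 new [(1,3) (2,3) (2,4) (3,3) (3,4) (4,3) (4,4)] -> total=9
Click 4 (1,3) count=3: revealed 0 new [(none)] -> total=9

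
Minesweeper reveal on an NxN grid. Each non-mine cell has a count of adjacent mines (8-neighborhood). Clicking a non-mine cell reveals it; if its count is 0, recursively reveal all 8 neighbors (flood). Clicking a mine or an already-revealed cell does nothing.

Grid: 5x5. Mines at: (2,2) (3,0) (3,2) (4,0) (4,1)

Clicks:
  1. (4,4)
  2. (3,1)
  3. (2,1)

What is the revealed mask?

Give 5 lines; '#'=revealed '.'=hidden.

Click 1 (4,4) count=0: revealed 18 new [(0,0) (0,1) (0,2) (0,3) (0,4) (1,0) (1,1) (1,2) (1,3) (1,4) (2,0) (2,1) (2,3) (2,4) (3,3) (3,4) (4,3) (4,4)] -> total=18
Click 2 (3,1) count=5: revealed 1 new [(3,1)] -> total=19
Click 3 (2,1) count=3: revealed 0 new [(none)] -> total=19

Answer: #####
#####
##.##
.#.##
...##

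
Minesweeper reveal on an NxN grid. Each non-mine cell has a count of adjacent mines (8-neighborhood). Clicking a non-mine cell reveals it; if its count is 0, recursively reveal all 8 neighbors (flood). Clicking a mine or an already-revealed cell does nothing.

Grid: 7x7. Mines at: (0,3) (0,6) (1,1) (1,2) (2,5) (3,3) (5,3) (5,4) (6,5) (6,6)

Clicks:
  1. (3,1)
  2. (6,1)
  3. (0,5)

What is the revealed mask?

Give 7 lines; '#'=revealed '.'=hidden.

Answer: .....#.
.......
###....
###....
###....
###....
###....

Derivation:
Click 1 (3,1) count=0: revealed 15 new [(2,0) (2,1) (2,2) (3,0) (3,1) (3,2) (4,0) (4,1) (4,2) (5,0) (5,1) (5,2) (6,0) (6,1) (6,2)] -> total=15
Click 2 (6,1) count=0: revealed 0 new [(none)] -> total=15
Click 3 (0,5) count=1: revealed 1 new [(0,5)] -> total=16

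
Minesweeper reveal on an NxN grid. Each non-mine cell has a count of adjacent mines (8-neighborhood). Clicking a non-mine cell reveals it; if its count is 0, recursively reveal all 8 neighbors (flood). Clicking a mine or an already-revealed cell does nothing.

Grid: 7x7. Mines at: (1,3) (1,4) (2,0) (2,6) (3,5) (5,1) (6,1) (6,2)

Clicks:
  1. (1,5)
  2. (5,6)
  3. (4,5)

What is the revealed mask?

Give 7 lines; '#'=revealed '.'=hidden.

Click 1 (1,5) count=2: revealed 1 new [(1,5)] -> total=1
Click 2 (5,6) count=0: revealed 23 new [(2,1) (2,2) (2,3) (2,4) (3,1) (3,2) (3,3) (3,4) (4,1) (4,2) (4,3) (4,4) (4,5) (4,6) (5,2) (5,3) (5,4) (5,5) (5,6) (6,3) (6,4) (6,5) (6,6)] -> total=24
Click 3 (4,5) count=1: revealed 0 new [(none)] -> total=24

Answer: .......
.....#.
.####..
.####..
.######
..#####
...####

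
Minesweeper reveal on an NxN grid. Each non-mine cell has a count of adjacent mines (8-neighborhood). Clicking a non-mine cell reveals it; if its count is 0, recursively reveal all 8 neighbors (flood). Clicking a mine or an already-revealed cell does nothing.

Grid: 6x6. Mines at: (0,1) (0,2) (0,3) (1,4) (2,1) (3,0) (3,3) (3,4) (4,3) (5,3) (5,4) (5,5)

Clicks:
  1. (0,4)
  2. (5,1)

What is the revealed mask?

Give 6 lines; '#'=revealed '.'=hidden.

Answer: ....#.
......
......
......
###...
###...

Derivation:
Click 1 (0,4) count=2: revealed 1 new [(0,4)] -> total=1
Click 2 (5,1) count=0: revealed 6 new [(4,0) (4,1) (4,2) (5,0) (5,1) (5,2)] -> total=7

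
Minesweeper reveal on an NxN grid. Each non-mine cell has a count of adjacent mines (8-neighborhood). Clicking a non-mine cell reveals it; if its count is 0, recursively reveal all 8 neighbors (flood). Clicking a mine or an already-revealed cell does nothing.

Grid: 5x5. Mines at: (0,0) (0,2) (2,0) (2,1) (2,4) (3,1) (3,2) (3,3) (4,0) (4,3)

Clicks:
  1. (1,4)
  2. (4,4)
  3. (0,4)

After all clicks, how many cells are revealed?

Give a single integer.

Click 1 (1,4) count=1: revealed 1 new [(1,4)] -> total=1
Click 2 (4,4) count=2: revealed 1 new [(4,4)] -> total=2
Click 3 (0,4) count=0: revealed 3 new [(0,3) (0,4) (1,3)] -> total=5

Answer: 5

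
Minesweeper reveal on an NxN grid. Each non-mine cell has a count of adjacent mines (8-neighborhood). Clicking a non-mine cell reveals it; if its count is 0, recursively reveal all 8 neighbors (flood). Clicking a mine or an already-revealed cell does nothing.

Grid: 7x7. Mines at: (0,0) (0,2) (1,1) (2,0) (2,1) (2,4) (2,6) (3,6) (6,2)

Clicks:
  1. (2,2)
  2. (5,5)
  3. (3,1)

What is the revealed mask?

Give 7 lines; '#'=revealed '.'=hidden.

Click 1 (2,2) count=2: revealed 1 new [(2,2)] -> total=1
Click 2 (5,5) count=0: revealed 26 new [(3,0) (3,1) (3,2) (3,3) (3,4) (3,5) (4,0) (4,1) (4,2) (4,3) (4,4) (4,5) (4,6) (5,0) (5,1) (5,2) (5,3) (5,4) (5,5) (5,6) (6,0) (6,1) (6,3) (6,4) (6,5) (6,6)] -> total=27
Click 3 (3,1) count=2: revealed 0 new [(none)] -> total=27

Answer: .......
.......
..#....
######.
#######
#######
##.####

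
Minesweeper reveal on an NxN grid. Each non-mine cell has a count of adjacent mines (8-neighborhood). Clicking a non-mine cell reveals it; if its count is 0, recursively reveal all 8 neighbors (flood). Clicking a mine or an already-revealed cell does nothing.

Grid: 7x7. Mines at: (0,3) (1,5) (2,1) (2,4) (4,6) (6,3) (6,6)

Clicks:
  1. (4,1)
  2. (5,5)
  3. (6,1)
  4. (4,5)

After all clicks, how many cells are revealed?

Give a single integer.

Answer: 21

Derivation:
Click 1 (4,1) count=0: revealed 21 new [(3,0) (3,1) (3,2) (3,3) (3,4) (3,5) (4,0) (4,1) (4,2) (4,3) (4,4) (4,5) (5,0) (5,1) (5,2) (5,3) (5,4) (5,5) (6,0) (6,1) (6,2)] -> total=21
Click 2 (5,5) count=2: revealed 0 new [(none)] -> total=21
Click 3 (6,1) count=0: revealed 0 new [(none)] -> total=21
Click 4 (4,5) count=1: revealed 0 new [(none)] -> total=21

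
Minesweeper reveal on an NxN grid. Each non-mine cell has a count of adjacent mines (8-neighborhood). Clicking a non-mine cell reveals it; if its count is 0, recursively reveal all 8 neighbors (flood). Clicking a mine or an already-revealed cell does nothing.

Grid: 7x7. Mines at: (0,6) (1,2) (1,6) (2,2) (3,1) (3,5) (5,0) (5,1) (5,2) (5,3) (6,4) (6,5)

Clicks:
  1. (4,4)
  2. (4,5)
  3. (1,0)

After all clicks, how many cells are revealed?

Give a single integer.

Answer: 8

Derivation:
Click 1 (4,4) count=2: revealed 1 new [(4,4)] -> total=1
Click 2 (4,5) count=1: revealed 1 new [(4,5)] -> total=2
Click 3 (1,0) count=0: revealed 6 new [(0,0) (0,1) (1,0) (1,1) (2,0) (2,1)] -> total=8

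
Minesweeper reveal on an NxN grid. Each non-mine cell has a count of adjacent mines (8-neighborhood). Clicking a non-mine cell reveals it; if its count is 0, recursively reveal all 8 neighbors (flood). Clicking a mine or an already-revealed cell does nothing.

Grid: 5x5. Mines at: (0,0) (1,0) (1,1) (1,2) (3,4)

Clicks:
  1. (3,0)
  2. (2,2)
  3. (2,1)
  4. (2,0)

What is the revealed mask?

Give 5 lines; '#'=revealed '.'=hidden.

Click 1 (3,0) count=0: revealed 12 new [(2,0) (2,1) (2,2) (2,3) (3,0) (3,1) (3,2) (3,3) (4,0) (4,1) (4,2) (4,3)] -> total=12
Click 2 (2,2) count=2: revealed 0 new [(none)] -> total=12
Click 3 (2,1) count=3: revealed 0 new [(none)] -> total=12
Click 4 (2,0) count=2: revealed 0 new [(none)] -> total=12

Answer: .....
.....
####.
####.
####.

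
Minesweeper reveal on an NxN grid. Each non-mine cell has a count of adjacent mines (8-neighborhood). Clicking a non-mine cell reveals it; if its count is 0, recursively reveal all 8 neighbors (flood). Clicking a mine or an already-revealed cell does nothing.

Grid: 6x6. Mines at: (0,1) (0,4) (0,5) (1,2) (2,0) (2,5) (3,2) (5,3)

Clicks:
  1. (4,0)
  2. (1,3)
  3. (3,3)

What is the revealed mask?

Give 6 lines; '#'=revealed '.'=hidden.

Click 1 (4,0) count=0: revealed 8 new [(3,0) (3,1) (4,0) (4,1) (4,2) (5,0) (5,1) (5,2)] -> total=8
Click 2 (1,3) count=2: revealed 1 new [(1,3)] -> total=9
Click 3 (3,3) count=1: revealed 1 new [(3,3)] -> total=10

Answer: ......
...#..
......
##.#..
###...
###...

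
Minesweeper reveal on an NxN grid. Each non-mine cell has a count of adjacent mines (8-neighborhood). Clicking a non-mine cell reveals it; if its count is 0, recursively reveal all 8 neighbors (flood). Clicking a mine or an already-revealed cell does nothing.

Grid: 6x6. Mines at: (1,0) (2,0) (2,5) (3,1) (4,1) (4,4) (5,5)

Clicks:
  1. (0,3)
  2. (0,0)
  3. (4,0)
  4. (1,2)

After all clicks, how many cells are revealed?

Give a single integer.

Click 1 (0,3) count=0: revealed 17 new [(0,1) (0,2) (0,3) (0,4) (0,5) (1,1) (1,2) (1,3) (1,4) (1,5) (2,1) (2,2) (2,3) (2,4) (3,2) (3,3) (3,4)] -> total=17
Click 2 (0,0) count=1: revealed 1 new [(0,0)] -> total=18
Click 3 (4,0) count=2: revealed 1 new [(4,0)] -> total=19
Click 4 (1,2) count=0: revealed 0 new [(none)] -> total=19

Answer: 19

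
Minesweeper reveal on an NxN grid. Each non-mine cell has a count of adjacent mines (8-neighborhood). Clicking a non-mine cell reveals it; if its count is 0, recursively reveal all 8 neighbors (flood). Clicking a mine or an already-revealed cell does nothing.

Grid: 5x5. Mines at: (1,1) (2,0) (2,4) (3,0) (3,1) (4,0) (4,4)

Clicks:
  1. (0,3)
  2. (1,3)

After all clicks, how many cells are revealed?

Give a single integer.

Answer: 6

Derivation:
Click 1 (0,3) count=0: revealed 6 new [(0,2) (0,3) (0,4) (1,2) (1,3) (1,4)] -> total=6
Click 2 (1,3) count=1: revealed 0 new [(none)] -> total=6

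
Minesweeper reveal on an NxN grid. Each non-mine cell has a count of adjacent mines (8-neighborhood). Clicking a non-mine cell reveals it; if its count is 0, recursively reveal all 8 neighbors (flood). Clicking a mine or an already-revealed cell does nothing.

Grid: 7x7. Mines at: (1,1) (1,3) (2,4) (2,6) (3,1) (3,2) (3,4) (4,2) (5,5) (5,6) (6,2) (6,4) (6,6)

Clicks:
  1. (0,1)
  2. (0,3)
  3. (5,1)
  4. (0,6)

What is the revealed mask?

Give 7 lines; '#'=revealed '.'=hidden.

Click 1 (0,1) count=1: revealed 1 new [(0,1)] -> total=1
Click 2 (0,3) count=1: revealed 1 new [(0,3)] -> total=2
Click 3 (5,1) count=2: revealed 1 new [(5,1)] -> total=3
Click 4 (0,6) count=0: revealed 6 new [(0,4) (0,5) (0,6) (1,4) (1,5) (1,6)] -> total=9

Answer: .#.####
....###
.......
.......
.......
.#.....
.......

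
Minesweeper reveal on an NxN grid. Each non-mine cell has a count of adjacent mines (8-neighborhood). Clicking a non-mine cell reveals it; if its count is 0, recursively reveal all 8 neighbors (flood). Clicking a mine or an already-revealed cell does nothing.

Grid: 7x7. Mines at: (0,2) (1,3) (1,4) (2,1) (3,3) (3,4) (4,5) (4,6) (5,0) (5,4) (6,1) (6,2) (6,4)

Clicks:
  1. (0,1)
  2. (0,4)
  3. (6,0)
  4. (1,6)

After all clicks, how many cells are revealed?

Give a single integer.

Answer: 11

Derivation:
Click 1 (0,1) count=1: revealed 1 new [(0,1)] -> total=1
Click 2 (0,4) count=2: revealed 1 new [(0,4)] -> total=2
Click 3 (6,0) count=2: revealed 1 new [(6,0)] -> total=3
Click 4 (1,6) count=0: revealed 8 new [(0,5) (0,6) (1,5) (1,6) (2,5) (2,6) (3,5) (3,6)] -> total=11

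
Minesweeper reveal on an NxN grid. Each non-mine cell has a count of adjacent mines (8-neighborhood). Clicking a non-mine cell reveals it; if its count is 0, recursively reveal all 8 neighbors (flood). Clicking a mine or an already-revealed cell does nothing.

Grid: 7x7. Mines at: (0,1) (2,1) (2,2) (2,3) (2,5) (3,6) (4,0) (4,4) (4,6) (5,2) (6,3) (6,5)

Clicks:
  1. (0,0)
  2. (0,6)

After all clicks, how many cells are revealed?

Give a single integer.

Answer: 11

Derivation:
Click 1 (0,0) count=1: revealed 1 new [(0,0)] -> total=1
Click 2 (0,6) count=0: revealed 10 new [(0,2) (0,3) (0,4) (0,5) (0,6) (1,2) (1,3) (1,4) (1,5) (1,6)] -> total=11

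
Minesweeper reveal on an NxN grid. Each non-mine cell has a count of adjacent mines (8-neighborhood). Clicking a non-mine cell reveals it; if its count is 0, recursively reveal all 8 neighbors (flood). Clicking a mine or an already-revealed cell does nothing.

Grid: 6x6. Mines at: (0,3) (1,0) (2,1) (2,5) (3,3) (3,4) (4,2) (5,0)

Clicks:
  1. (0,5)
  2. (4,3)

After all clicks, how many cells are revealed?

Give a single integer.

Answer: 5

Derivation:
Click 1 (0,5) count=0: revealed 4 new [(0,4) (0,5) (1,4) (1,5)] -> total=4
Click 2 (4,3) count=3: revealed 1 new [(4,3)] -> total=5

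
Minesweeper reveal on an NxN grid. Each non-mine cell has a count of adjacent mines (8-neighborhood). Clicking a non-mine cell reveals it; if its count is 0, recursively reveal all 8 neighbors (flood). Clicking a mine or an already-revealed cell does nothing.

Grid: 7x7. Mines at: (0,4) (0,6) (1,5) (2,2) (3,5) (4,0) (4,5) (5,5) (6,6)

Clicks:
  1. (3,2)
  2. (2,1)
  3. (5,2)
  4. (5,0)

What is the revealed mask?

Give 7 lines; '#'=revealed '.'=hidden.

Click 1 (3,2) count=1: revealed 1 new [(3,2)] -> total=1
Click 2 (2,1) count=1: revealed 1 new [(2,1)] -> total=2
Click 3 (5,2) count=0: revealed 17 new [(3,1) (3,3) (3,4) (4,1) (4,2) (4,3) (4,4) (5,0) (5,1) (5,2) (5,3) (5,4) (6,0) (6,1) (6,2) (6,3) (6,4)] -> total=19
Click 4 (5,0) count=1: revealed 0 new [(none)] -> total=19

Answer: .......
.......
.#.....
.####..
.####..
#####..
#####..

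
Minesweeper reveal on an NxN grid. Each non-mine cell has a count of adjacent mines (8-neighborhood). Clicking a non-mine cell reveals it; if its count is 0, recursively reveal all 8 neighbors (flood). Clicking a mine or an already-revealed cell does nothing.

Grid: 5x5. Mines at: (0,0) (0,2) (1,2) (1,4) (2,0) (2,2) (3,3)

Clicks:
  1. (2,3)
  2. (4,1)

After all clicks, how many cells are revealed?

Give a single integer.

Answer: 7

Derivation:
Click 1 (2,3) count=4: revealed 1 new [(2,3)] -> total=1
Click 2 (4,1) count=0: revealed 6 new [(3,0) (3,1) (3,2) (4,0) (4,1) (4,2)] -> total=7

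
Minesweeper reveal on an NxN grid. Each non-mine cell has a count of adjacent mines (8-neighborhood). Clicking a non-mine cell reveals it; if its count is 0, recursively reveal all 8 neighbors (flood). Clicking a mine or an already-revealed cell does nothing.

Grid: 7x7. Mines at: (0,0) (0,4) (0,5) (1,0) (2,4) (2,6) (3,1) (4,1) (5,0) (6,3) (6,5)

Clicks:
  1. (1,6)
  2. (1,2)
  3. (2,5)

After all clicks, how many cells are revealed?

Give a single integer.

Answer: 11

Derivation:
Click 1 (1,6) count=2: revealed 1 new [(1,6)] -> total=1
Click 2 (1,2) count=0: revealed 9 new [(0,1) (0,2) (0,3) (1,1) (1,2) (1,3) (2,1) (2,2) (2,3)] -> total=10
Click 3 (2,5) count=2: revealed 1 new [(2,5)] -> total=11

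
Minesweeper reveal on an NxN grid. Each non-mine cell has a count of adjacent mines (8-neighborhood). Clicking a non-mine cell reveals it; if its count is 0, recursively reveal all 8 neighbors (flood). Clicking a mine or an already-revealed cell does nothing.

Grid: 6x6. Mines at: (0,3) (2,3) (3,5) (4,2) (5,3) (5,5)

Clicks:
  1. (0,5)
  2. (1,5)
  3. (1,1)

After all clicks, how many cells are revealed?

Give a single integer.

Answer: 22

Derivation:
Click 1 (0,5) count=0: revealed 6 new [(0,4) (0,5) (1,4) (1,5) (2,4) (2,5)] -> total=6
Click 2 (1,5) count=0: revealed 0 new [(none)] -> total=6
Click 3 (1,1) count=0: revealed 16 new [(0,0) (0,1) (0,2) (1,0) (1,1) (1,2) (2,0) (2,1) (2,2) (3,0) (3,1) (3,2) (4,0) (4,1) (5,0) (5,1)] -> total=22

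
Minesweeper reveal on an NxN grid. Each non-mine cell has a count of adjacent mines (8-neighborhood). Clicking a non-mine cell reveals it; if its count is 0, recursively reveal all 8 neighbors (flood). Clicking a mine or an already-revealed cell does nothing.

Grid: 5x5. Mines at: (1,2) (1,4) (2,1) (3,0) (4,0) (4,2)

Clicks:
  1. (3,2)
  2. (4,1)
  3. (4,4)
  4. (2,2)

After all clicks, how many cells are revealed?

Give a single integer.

Click 1 (3,2) count=2: revealed 1 new [(3,2)] -> total=1
Click 2 (4,1) count=3: revealed 1 new [(4,1)] -> total=2
Click 3 (4,4) count=0: revealed 6 new [(2,3) (2,4) (3,3) (3,4) (4,3) (4,4)] -> total=8
Click 4 (2,2) count=2: revealed 1 new [(2,2)] -> total=9

Answer: 9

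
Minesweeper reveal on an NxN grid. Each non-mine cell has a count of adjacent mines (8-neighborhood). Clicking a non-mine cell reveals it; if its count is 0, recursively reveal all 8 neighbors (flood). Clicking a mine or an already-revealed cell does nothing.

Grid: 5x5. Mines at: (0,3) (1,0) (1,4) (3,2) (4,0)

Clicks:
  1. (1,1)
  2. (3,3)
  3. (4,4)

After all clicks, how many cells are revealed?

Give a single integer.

Answer: 7

Derivation:
Click 1 (1,1) count=1: revealed 1 new [(1,1)] -> total=1
Click 2 (3,3) count=1: revealed 1 new [(3,3)] -> total=2
Click 3 (4,4) count=0: revealed 5 new [(2,3) (2,4) (3,4) (4,3) (4,4)] -> total=7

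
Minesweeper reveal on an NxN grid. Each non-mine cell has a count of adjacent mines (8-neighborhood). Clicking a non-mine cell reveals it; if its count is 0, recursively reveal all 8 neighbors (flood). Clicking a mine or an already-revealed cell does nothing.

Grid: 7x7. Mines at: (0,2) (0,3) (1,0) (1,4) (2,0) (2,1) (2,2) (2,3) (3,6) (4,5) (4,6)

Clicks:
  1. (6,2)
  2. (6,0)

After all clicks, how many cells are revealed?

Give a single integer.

Answer: 24

Derivation:
Click 1 (6,2) count=0: revealed 24 new [(3,0) (3,1) (3,2) (3,3) (3,4) (4,0) (4,1) (4,2) (4,3) (4,4) (5,0) (5,1) (5,2) (5,3) (5,4) (5,5) (5,6) (6,0) (6,1) (6,2) (6,3) (6,4) (6,5) (6,6)] -> total=24
Click 2 (6,0) count=0: revealed 0 new [(none)] -> total=24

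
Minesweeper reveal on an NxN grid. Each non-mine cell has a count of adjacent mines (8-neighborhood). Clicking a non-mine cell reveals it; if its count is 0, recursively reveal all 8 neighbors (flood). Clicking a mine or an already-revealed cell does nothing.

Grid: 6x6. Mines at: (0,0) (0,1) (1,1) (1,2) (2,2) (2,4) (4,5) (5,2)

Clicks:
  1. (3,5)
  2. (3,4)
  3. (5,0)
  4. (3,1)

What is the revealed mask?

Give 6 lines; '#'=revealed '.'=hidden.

Answer: ......
......
##....
##..##
##....
##....

Derivation:
Click 1 (3,5) count=2: revealed 1 new [(3,5)] -> total=1
Click 2 (3,4) count=2: revealed 1 new [(3,4)] -> total=2
Click 3 (5,0) count=0: revealed 8 new [(2,0) (2,1) (3,0) (3,1) (4,0) (4,1) (5,0) (5,1)] -> total=10
Click 4 (3,1) count=1: revealed 0 new [(none)] -> total=10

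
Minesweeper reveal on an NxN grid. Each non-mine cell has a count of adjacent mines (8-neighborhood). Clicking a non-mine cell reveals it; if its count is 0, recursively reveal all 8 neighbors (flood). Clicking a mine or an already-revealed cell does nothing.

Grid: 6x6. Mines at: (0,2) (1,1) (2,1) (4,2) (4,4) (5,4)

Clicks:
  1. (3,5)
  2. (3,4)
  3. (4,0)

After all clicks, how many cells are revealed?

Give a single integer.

Click 1 (3,5) count=1: revealed 1 new [(3,5)] -> total=1
Click 2 (3,4) count=1: revealed 1 new [(3,4)] -> total=2
Click 3 (4,0) count=0: revealed 6 new [(3,0) (3,1) (4,0) (4,1) (5,0) (5,1)] -> total=8

Answer: 8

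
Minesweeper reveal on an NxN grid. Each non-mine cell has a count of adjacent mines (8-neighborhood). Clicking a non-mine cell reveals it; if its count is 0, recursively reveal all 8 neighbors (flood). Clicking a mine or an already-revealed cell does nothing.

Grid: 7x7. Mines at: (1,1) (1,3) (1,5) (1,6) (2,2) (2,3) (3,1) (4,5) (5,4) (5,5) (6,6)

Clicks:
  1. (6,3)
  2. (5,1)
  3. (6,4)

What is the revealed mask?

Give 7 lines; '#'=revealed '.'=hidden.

Answer: .......
.......
.......
.......
####...
####...
#####..

Derivation:
Click 1 (6,3) count=1: revealed 1 new [(6,3)] -> total=1
Click 2 (5,1) count=0: revealed 11 new [(4,0) (4,1) (4,2) (4,3) (5,0) (5,1) (5,2) (5,3) (6,0) (6,1) (6,2)] -> total=12
Click 3 (6,4) count=2: revealed 1 new [(6,4)] -> total=13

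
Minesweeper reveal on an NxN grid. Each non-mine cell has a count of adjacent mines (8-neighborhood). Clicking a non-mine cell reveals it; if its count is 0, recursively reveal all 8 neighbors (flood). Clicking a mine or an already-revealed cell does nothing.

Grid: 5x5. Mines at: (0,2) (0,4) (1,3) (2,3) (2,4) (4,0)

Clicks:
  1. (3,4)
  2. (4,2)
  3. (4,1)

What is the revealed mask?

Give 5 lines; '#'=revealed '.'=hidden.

Click 1 (3,4) count=2: revealed 1 new [(3,4)] -> total=1
Click 2 (4,2) count=0: revealed 7 new [(3,1) (3,2) (3,3) (4,1) (4,2) (4,3) (4,4)] -> total=8
Click 3 (4,1) count=1: revealed 0 new [(none)] -> total=8

Answer: .....
.....
.....
.####
.####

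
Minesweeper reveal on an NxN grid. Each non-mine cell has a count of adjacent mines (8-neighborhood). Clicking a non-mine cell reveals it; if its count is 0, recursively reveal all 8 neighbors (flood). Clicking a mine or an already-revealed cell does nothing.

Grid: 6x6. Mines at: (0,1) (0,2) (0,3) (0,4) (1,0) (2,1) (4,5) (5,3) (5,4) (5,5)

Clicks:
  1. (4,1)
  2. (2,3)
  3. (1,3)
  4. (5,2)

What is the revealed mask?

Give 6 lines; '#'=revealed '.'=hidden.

Answer: ......
..####
..####
######
#####.
###...

Derivation:
Click 1 (4,1) count=0: revealed 9 new [(3,0) (3,1) (3,2) (4,0) (4,1) (4,2) (5,0) (5,1) (5,2)] -> total=9
Click 2 (2,3) count=0: revealed 13 new [(1,2) (1,3) (1,4) (1,5) (2,2) (2,3) (2,4) (2,5) (3,3) (3,4) (3,5) (4,3) (4,4)] -> total=22
Click 3 (1,3) count=3: revealed 0 new [(none)] -> total=22
Click 4 (5,2) count=1: revealed 0 new [(none)] -> total=22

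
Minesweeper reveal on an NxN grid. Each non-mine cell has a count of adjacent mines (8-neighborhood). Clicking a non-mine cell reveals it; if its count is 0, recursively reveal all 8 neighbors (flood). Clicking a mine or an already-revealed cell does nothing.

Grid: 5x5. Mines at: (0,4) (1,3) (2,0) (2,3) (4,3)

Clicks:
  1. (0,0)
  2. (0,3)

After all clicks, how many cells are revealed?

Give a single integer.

Answer: 7

Derivation:
Click 1 (0,0) count=0: revealed 6 new [(0,0) (0,1) (0,2) (1,0) (1,1) (1,2)] -> total=6
Click 2 (0,3) count=2: revealed 1 new [(0,3)] -> total=7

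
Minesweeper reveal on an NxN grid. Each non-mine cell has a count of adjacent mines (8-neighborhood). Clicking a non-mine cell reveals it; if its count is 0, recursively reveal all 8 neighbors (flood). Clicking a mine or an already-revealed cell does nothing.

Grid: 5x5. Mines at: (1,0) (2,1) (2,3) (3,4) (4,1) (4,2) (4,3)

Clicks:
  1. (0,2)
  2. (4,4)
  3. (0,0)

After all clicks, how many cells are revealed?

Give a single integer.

Click 1 (0,2) count=0: revealed 8 new [(0,1) (0,2) (0,3) (0,4) (1,1) (1,2) (1,3) (1,4)] -> total=8
Click 2 (4,4) count=2: revealed 1 new [(4,4)] -> total=9
Click 3 (0,0) count=1: revealed 1 new [(0,0)] -> total=10

Answer: 10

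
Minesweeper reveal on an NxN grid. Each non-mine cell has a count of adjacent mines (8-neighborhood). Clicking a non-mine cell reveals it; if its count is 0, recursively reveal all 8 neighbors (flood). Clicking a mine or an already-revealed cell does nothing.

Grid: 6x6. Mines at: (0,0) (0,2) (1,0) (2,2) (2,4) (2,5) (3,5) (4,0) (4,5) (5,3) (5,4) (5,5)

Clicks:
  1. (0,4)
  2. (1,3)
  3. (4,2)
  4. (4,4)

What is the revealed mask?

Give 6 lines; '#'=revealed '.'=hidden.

Click 1 (0,4) count=0: revealed 6 new [(0,3) (0,4) (0,5) (1,3) (1,4) (1,5)] -> total=6
Click 2 (1,3) count=3: revealed 0 new [(none)] -> total=6
Click 3 (4,2) count=1: revealed 1 new [(4,2)] -> total=7
Click 4 (4,4) count=5: revealed 1 new [(4,4)] -> total=8

Answer: ...###
...###
......
......
..#.#.
......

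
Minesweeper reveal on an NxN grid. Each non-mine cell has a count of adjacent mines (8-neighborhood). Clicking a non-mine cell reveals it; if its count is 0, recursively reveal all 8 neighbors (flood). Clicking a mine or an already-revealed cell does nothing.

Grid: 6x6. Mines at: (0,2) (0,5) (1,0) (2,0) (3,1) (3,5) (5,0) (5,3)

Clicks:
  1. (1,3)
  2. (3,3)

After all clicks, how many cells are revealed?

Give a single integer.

Click 1 (1,3) count=1: revealed 1 new [(1,3)] -> total=1
Click 2 (3,3) count=0: revealed 11 new [(1,2) (1,4) (2,2) (2,3) (2,4) (3,2) (3,3) (3,4) (4,2) (4,3) (4,4)] -> total=12

Answer: 12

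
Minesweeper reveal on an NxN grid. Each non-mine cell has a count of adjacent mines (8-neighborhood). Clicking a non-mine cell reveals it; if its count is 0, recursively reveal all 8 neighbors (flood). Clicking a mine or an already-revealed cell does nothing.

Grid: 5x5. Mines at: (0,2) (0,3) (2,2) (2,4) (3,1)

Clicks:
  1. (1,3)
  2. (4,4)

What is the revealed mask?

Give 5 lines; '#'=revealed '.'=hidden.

Click 1 (1,3) count=4: revealed 1 new [(1,3)] -> total=1
Click 2 (4,4) count=0: revealed 6 new [(3,2) (3,3) (3,4) (4,2) (4,3) (4,4)] -> total=7

Answer: .....
...#.
.....
..###
..###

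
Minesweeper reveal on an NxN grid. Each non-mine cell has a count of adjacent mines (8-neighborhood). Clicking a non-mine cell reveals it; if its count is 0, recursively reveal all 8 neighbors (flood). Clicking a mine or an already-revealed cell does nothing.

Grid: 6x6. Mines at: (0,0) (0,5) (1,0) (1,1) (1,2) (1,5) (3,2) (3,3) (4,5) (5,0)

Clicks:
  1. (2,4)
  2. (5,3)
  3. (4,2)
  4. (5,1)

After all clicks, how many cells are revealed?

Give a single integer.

Click 1 (2,4) count=2: revealed 1 new [(2,4)] -> total=1
Click 2 (5,3) count=0: revealed 8 new [(4,1) (4,2) (4,3) (4,4) (5,1) (5,2) (5,3) (5,4)] -> total=9
Click 3 (4,2) count=2: revealed 0 new [(none)] -> total=9
Click 4 (5,1) count=1: revealed 0 new [(none)] -> total=9

Answer: 9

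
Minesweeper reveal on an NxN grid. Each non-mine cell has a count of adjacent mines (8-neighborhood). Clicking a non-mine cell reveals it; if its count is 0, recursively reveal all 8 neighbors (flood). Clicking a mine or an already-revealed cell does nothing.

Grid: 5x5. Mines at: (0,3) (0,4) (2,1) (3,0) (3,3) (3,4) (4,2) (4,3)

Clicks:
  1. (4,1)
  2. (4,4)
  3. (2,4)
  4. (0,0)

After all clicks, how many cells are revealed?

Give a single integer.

Answer: 9

Derivation:
Click 1 (4,1) count=2: revealed 1 new [(4,1)] -> total=1
Click 2 (4,4) count=3: revealed 1 new [(4,4)] -> total=2
Click 3 (2,4) count=2: revealed 1 new [(2,4)] -> total=3
Click 4 (0,0) count=0: revealed 6 new [(0,0) (0,1) (0,2) (1,0) (1,1) (1,2)] -> total=9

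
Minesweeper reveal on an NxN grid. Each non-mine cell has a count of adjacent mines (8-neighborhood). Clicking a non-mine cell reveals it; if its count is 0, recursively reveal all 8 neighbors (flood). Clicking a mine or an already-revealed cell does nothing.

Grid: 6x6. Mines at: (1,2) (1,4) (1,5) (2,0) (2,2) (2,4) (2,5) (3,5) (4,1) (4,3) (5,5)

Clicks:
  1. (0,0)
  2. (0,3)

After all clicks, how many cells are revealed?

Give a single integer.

Answer: 5

Derivation:
Click 1 (0,0) count=0: revealed 4 new [(0,0) (0,1) (1,0) (1,1)] -> total=4
Click 2 (0,3) count=2: revealed 1 new [(0,3)] -> total=5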